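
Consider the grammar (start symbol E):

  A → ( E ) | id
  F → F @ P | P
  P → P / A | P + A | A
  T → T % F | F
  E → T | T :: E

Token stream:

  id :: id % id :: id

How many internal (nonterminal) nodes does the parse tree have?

[E [T [F [P [A id]]]] :: [E [T [T [F [P [A id]]]] % [F [P [A id]]]] :: [E [T [F [P [A id]]]]]]]

19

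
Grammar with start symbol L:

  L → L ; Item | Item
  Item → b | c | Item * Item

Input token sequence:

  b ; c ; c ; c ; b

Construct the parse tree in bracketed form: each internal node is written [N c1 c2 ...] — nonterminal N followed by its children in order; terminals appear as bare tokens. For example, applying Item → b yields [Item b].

[L [L [L [L [L [Item b]] ; [Item c]] ; [Item c]] ; [Item c]] ; [Item b]]

L
L ; Item
L ; Item ; Item
L ; Item ; Item ; Item
L ; Item ; Item ; Item ; Item
Item ; Item ; Item ; Item ; Item
b ; Item ; Item ; Item ; Item
b ; c ; Item ; Item ; Item
b ; c ; c ; Item ; Item
b ; c ; c ; c ; Item
b ; c ; c ; c ; b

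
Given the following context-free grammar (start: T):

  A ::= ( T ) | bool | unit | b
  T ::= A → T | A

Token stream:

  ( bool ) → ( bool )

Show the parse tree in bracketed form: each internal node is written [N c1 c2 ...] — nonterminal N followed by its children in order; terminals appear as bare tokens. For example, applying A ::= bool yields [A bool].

T
A → T
( T ) → T
( A ) → T
( bool ) → T
( bool ) → A
( bool ) → ( T )
( bool ) → ( A )
( bool ) → ( bool )

[T [A ( [T [A bool]] )] → [T [A ( [T [A bool]] )]]]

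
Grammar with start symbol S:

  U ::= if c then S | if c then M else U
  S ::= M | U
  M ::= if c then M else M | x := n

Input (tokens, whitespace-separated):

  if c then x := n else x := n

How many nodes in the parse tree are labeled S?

1

[S [M if c then [M x := n] else [M x := n]]]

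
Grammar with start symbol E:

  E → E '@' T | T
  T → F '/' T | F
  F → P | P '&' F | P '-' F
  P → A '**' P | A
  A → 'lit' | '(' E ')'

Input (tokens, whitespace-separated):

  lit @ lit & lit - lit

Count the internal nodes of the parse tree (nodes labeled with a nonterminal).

16

[E [E [T [F [P [A lit]]]]] @ [T [F [P [A lit]] & [F [P [A lit]] - [F [P [A lit]]]]]]]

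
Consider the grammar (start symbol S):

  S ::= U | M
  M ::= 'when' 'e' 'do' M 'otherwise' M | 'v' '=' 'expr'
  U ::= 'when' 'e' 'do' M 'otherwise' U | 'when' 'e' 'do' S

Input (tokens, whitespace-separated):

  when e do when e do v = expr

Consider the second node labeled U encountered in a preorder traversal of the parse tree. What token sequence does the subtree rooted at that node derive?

when e do v = expr

[S [U when e do [S [U when e do [S [M v = expr]]]]]]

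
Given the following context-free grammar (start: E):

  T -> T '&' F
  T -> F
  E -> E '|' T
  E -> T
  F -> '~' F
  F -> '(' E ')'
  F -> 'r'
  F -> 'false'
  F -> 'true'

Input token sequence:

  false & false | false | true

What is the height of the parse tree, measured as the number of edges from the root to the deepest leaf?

6

[E [E [E [T [T [F false]] & [F false]]] | [T [F false]]] | [T [F true]]]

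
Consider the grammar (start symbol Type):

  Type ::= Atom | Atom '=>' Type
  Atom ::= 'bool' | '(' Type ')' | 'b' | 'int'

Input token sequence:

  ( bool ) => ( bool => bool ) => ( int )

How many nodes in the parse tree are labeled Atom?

7

[Type [Atom ( [Type [Atom bool]] )] => [Type [Atom ( [Type [Atom bool] => [Type [Atom bool]]] )] => [Type [Atom ( [Type [Atom int]] )]]]]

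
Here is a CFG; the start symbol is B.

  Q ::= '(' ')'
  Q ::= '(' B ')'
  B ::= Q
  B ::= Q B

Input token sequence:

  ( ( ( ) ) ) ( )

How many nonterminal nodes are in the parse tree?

8

[B [Q ( [B [Q ( [B [Q ( )]] )]] )] [B [Q ( )]]]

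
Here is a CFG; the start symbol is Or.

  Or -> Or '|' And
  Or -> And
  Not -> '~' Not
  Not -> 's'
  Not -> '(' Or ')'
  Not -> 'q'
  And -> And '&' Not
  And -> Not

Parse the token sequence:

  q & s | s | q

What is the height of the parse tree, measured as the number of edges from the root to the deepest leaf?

[Or [Or [Or [And [And [Not q]] & [Not s]]] | [And [Not s]]] | [And [Not q]]]

6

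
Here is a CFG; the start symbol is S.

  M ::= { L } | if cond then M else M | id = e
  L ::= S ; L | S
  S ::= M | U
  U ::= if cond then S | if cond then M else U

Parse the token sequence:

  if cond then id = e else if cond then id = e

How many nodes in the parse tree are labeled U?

2

[S [U if cond then [M id = e] else [U if cond then [S [M id = e]]]]]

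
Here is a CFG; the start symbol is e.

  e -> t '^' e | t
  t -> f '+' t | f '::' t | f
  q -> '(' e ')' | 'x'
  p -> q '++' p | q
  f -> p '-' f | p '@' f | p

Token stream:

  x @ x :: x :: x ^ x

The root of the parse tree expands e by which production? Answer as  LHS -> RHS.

e -> t '^' e

[e [t [f [p [q x]] @ [f [p [q x]]]] :: [t [f [p [q x]]] :: [t [f [p [q x]]]]]] ^ [e [t [f [p [q x]]]]]]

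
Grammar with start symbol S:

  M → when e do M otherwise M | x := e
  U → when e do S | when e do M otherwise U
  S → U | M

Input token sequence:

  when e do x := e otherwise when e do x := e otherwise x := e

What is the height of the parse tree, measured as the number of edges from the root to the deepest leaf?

4

[S [M when e do [M x := e] otherwise [M when e do [M x := e] otherwise [M x := e]]]]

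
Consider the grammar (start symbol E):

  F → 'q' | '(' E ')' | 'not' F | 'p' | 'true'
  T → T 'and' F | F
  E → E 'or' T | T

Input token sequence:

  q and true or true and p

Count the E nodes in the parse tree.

[E [E [T [T [F q]] and [F true]]] or [T [T [F true]] and [F p]]]

2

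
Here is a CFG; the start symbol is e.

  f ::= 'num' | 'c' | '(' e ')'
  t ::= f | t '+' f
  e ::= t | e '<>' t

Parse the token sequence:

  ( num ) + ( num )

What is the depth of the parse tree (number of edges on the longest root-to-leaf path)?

7

[e [t [t [f ( [e [t [f num]]] )]] + [f ( [e [t [f num]]] )]]]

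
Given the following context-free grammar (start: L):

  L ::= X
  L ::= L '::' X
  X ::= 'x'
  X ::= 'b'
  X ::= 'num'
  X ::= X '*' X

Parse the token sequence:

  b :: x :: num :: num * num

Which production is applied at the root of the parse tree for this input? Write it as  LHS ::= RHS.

L ::= L '::' X

[L [L [L [L [X b]] :: [X x]] :: [X num]] :: [X [X num] * [X num]]]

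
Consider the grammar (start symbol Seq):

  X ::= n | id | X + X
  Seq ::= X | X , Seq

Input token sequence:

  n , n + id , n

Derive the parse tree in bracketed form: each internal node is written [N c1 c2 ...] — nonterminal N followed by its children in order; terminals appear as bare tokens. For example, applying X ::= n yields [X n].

[Seq [X n] , [Seq [X [X n] + [X id]] , [Seq [X n]]]]

Seq
X , Seq
n , Seq
n , X , Seq
n , X + X , Seq
n , n + X , Seq
n , n + id , Seq
n , n + id , X
n , n + id , n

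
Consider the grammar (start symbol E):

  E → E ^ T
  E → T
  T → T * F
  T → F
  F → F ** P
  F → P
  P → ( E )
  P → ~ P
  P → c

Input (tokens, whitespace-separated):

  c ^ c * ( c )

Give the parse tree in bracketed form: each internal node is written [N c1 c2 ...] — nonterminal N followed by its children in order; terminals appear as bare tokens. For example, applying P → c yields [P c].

E
E ^ T
T ^ T
F ^ T
P ^ T
c ^ T
c ^ T * F
c ^ F * F
c ^ P * F
c ^ c * F
c ^ c * P
c ^ c * ( E )
c ^ c * ( T )
c ^ c * ( F )
c ^ c * ( P )
c ^ c * ( c )

[E [E [T [F [P c]]]] ^ [T [T [F [P c]]] * [F [P ( [E [T [F [P c]]]] )]]]]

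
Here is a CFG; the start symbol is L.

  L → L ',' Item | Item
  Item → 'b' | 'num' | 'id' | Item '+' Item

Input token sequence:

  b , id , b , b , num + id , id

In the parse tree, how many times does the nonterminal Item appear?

8

[L [L [L [L [L [L [Item b]] , [Item id]] , [Item b]] , [Item b]] , [Item [Item num] + [Item id]]] , [Item id]]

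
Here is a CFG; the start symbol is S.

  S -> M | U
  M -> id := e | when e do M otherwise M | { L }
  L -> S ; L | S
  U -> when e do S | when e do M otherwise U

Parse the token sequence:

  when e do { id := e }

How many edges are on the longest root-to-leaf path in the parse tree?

7

[S [U when e do [S [M { [L [S [M id := e]]] }]]]]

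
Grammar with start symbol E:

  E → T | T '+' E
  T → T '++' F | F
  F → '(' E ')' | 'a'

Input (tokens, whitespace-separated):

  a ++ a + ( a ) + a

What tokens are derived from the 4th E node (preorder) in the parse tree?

a

[E [T [T [F a]] ++ [F a]] + [E [T [F ( [E [T [F a]]] )]] + [E [T [F a]]]]]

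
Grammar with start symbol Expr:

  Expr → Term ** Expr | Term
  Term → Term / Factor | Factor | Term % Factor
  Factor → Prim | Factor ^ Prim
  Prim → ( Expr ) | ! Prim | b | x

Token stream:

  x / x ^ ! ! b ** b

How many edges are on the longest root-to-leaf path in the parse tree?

6

[Expr [Term [Term [Factor [Prim x]]] / [Factor [Factor [Prim x]] ^ [Prim ! [Prim ! [Prim b]]]]] ** [Expr [Term [Factor [Prim b]]]]]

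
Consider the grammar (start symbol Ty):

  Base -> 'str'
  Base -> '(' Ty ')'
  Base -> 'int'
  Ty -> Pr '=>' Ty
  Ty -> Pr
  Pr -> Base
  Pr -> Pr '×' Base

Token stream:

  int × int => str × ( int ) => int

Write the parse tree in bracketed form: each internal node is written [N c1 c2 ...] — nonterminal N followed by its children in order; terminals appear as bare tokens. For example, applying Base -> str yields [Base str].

[Ty [Pr [Pr [Base int]] × [Base int]] => [Ty [Pr [Pr [Base str]] × [Base ( [Ty [Pr [Base int]]] )]] => [Ty [Pr [Base int]]]]]

Ty
Pr => Ty
Pr × Base => Ty
Base × Base => Ty
int × Base => Ty
int × int => Ty
int × int => Pr => Ty
int × int => Pr × Base => Ty
int × int => Base × Base => Ty
int × int => str × Base => Ty
int × int => str × ( Ty ) => Ty
int × int => str × ( Pr ) => Ty
int × int => str × ( Base ) => Ty
int × int => str × ( int ) => Ty
int × int => str × ( int ) => Pr
int × int => str × ( int ) => Base
int × int => str × ( int ) => int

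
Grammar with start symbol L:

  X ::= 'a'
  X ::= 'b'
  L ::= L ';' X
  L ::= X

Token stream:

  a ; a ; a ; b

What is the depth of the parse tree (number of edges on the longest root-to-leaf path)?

5

[L [L [L [L [X a]] ; [X a]] ; [X a]] ; [X b]]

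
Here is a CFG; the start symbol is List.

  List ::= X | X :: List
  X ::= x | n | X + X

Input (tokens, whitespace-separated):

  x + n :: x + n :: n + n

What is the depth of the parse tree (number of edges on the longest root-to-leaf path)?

[List [X [X x] + [X n]] :: [List [X [X x] + [X n]] :: [List [X [X n] + [X n]]]]]

5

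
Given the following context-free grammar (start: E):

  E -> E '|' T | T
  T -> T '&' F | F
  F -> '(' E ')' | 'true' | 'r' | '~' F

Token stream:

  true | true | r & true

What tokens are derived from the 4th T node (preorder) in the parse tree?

[E [E [E [T [F true]]] | [T [F true]]] | [T [T [F r]] & [F true]]]

r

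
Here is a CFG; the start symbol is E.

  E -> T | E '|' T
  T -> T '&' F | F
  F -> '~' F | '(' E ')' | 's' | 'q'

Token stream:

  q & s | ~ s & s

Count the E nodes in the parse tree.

2

[E [E [T [T [F q]] & [F s]]] | [T [T [F ~ [F s]]] & [F s]]]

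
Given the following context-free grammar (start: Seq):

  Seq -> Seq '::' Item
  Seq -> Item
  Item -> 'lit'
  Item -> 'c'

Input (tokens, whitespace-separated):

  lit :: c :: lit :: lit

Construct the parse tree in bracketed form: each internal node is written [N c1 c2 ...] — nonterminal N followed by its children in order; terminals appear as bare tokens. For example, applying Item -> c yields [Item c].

Seq
Seq :: Item
Seq :: Item :: Item
Seq :: Item :: Item :: Item
Item :: Item :: Item :: Item
lit :: Item :: Item :: Item
lit :: c :: Item :: Item
lit :: c :: lit :: Item
lit :: c :: lit :: lit

[Seq [Seq [Seq [Seq [Item lit]] :: [Item c]] :: [Item lit]] :: [Item lit]]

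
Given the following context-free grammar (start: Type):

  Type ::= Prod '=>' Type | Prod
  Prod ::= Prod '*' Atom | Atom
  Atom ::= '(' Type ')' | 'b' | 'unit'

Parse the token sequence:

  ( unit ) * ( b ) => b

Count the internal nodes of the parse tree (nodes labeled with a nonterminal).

14

[Type [Prod [Prod [Atom ( [Type [Prod [Atom unit]]] )]] * [Atom ( [Type [Prod [Atom b]]] )]] => [Type [Prod [Atom b]]]]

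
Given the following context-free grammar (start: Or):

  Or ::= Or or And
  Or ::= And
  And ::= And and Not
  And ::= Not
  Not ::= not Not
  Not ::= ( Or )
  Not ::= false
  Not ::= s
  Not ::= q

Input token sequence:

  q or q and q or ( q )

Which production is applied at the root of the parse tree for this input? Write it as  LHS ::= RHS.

Or ::= Or or And

[Or [Or [Or [And [Not q]]] or [And [And [Not q]] and [Not q]]] or [And [Not ( [Or [And [Not q]]] )]]]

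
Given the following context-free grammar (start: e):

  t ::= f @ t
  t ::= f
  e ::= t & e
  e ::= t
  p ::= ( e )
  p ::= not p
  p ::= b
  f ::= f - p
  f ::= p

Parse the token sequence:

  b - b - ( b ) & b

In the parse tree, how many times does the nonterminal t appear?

3

[e [t [f [f [f [p b]] - [p b]] - [p ( [e [t [f [p b]]]] )]]] & [e [t [f [p b]]]]]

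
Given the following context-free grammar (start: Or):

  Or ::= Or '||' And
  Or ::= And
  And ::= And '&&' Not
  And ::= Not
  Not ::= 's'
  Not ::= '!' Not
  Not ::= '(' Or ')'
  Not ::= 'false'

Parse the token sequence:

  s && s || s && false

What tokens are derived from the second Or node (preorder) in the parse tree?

s && s

[Or [Or [And [And [Not s]] && [Not s]]] || [And [And [Not s]] && [Not false]]]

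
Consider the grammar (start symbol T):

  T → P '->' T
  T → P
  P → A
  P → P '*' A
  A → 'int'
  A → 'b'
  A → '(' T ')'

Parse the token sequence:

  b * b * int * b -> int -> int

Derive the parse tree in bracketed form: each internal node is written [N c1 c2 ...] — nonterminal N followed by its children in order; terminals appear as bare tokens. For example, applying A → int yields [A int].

[T [P [P [P [P [A b]] * [A b]] * [A int]] * [A b]] -> [T [P [A int]] -> [T [P [A int]]]]]

T
P -> T
P * A -> T
P * A * A -> T
P * A * A * A -> T
A * A * A * A -> T
b * A * A * A -> T
b * b * A * A -> T
b * b * int * A -> T
b * b * int * b -> T
b * b * int * b -> P -> T
b * b * int * b -> A -> T
b * b * int * b -> int -> T
b * b * int * b -> int -> P
b * b * int * b -> int -> A
b * b * int * b -> int -> int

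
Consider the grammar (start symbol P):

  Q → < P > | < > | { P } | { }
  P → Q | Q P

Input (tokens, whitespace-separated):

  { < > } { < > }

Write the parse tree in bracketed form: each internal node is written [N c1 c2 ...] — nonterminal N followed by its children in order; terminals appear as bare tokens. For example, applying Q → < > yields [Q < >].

[P [Q { [P [Q < >]] }] [P [Q { [P [Q < >]] }]]]

P
Q P
{ P } P
{ Q } P
{ < > } P
{ < > } Q
{ < > } { P }
{ < > } { Q }
{ < > } { < > }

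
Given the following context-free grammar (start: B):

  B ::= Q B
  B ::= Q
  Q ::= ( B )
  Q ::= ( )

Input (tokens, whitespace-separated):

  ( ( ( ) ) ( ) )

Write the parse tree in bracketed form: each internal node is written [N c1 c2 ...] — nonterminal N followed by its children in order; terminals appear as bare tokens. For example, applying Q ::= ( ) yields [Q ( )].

[B [Q ( [B [Q ( [B [Q ( )]] )] [B [Q ( )]]] )]]

B
Q
( B )
( Q B )
( ( B ) B )
( ( Q ) B )
( ( ( ) ) B )
( ( ( ) ) Q )
( ( ( ) ) ( ) )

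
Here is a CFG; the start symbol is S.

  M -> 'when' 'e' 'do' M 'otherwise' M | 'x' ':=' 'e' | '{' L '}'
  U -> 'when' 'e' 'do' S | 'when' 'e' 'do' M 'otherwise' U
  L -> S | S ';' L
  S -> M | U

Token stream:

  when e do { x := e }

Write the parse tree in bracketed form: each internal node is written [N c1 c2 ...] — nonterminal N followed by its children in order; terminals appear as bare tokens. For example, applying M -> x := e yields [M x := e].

[S [U when e do [S [M { [L [S [M x := e]]] }]]]]

S
U
when e do S
when e do M
when e do { L }
when e do { S }
when e do { M }
when e do { x := e }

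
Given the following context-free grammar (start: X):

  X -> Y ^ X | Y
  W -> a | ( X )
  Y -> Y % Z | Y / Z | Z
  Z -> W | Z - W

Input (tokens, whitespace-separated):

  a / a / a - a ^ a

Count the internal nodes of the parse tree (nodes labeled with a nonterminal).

16

[X [Y [Y [Y [Z [W a]]] / [Z [W a]]] / [Z [Z [W a]] - [W a]]] ^ [X [Y [Z [W a]]]]]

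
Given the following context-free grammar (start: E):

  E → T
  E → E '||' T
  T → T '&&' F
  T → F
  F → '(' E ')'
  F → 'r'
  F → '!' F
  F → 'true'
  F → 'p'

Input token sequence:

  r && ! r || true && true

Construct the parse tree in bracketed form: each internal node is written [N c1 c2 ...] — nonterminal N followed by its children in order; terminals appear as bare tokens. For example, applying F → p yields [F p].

E
E || T
T || T
T && F || T
F && F || T
r && F || T
r && ! F || T
r && ! r || T
r && ! r || T && F
r && ! r || F && F
r && ! r || true && F
r && ! r || true && true

[E [E [T [T [F r]] && [F ! [F r]]]] || [T [T [F true]] && [F true]]]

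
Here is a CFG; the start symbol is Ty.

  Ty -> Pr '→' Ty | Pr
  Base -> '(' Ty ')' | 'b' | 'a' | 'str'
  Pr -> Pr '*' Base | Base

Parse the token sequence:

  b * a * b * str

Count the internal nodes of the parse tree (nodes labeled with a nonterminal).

9

[Ty [Pr [Pr [Pr [Pr [Base b]] * [Base a]] * [Base b]] * [Base str]]]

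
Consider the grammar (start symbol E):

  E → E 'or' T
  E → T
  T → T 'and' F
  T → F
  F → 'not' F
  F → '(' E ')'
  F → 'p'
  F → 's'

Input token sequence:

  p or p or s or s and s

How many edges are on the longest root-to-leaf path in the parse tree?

6

[E [E [E [E [T [F p]]] or [T [F p]]] or [T [F s]]] or [T [T [F s]] and [F s]]]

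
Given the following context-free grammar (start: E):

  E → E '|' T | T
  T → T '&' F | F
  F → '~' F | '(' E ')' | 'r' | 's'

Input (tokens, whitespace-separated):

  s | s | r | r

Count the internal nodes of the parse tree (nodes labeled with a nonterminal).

12

[E [E [E [E [T [F s]]] | [T [F s]]] | [T [F r]]] | [T [F r]]]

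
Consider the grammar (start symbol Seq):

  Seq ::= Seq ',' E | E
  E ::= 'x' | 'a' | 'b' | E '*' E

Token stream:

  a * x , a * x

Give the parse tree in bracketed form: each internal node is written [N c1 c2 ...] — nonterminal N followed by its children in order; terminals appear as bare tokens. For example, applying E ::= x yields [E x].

Seq
Seq , E
E , E
E * E , E
a * E , E
a * x , E
a * x , E * E
a * x , a * E
a * x , a * x

[Seq [Seq [E [E a] * [E x]]] , [E [E a] * [E x]]]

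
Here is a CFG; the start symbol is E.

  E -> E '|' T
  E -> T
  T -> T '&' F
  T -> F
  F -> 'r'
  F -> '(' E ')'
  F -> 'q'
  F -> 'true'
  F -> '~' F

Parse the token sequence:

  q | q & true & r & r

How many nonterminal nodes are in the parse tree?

[E [E [T [F q]]] | [T [T [T [T [F q]] & [F true]] & [F r]] & [F r]]]

12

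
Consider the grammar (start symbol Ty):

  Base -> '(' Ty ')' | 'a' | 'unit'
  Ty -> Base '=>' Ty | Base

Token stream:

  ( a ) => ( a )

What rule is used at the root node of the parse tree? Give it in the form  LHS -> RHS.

[Ty [Base ( [Ty [Base a]] )] => [Ty [Base ( [Ty [Base a]] )]]]

Ty -> Base '=>' Ty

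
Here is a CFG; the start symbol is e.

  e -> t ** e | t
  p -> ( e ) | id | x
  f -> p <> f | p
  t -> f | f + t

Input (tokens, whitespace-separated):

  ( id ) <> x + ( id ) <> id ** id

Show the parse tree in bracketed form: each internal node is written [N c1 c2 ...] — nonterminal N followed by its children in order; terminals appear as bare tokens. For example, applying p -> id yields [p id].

[e [t [f [p ( [e [t [f [p id]]]] )] <> [f [p x]]] + [t [f [p ( [e [t [f [p id]]]] )] <> [f [p id]]]]] ** [e [t [f [p id]]]]]

e
t ** e
f + t ** e
p <> f + t ** e
( e ) <> f + t ** e
( t ) <> f + t ** e
( f ) <> f + t ** e
( p ) <> f + t ** e
( id ) <> f + t ** e
( id ) <> p + t ** e
( id ) <> x + t ** e
( id ) <> x + f ** e
( id ) <> x + p <> f ** e
( id ) <> x + ( e ) <> f ** e
( id ) <> x + ( t ) <> f ** e
( id ) <> x + ( f ) <> f ** e
( id ) <> x + ( p ) <> f ** e
( id ) <> x + ( id ) <> f ** e
( id ) <> x + ( id ) <> p ** e
( id ) <> x + ( id ) <> id ** e
( id ) <> x + ( id ) <> id ** t
( id ) <> x + ( id ) <> id ** f
( id ) <> x + ( id ) <> id ** p
( id ) <> x + ( id ) <> id ** id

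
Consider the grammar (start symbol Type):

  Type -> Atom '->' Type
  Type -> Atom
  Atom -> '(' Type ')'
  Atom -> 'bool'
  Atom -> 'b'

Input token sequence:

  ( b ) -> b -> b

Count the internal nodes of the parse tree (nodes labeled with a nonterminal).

8

[Type [Atom ( [Type [Atom b]] )] -> [Type [Atom b] -> [Type [Atom b]]]]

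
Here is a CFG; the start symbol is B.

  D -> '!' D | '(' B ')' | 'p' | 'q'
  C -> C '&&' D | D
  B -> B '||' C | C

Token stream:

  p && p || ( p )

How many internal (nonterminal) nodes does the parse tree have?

[B [B [C [C [D p]] && [D p]]] || [C [D ( [B [C [D p]]] )]]]

11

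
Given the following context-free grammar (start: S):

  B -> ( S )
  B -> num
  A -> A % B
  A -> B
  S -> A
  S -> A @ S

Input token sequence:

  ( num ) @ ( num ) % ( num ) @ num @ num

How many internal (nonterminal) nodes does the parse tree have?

23

[S [A [B ( [S [A [B num]]] )]] @ [S [A [A [B ( [S [A [B num]]] )]] % [B ( [S [A [B num]]] )]] @ [S [A [B num]] @ [S [A [B num]]]]]]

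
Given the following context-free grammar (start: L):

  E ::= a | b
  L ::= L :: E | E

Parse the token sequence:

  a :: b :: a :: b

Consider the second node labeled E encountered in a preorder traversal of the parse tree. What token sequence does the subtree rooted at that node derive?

b

[L [L [L [L [E a]] :: [E b]] :: [E a]] :: [E b]]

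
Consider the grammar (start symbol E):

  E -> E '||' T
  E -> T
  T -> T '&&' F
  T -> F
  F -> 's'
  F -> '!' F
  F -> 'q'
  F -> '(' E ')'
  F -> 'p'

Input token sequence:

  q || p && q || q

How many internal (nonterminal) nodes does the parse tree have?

11

[E [E [E [T [F q]]] || [T [T [F p]] && [F q]]] || [T [F q]]]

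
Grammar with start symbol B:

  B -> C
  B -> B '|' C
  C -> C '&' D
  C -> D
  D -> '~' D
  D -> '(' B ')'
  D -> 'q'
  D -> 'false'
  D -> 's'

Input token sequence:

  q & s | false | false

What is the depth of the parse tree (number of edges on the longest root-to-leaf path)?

6

[B [B [B [C [C [D q]] & [D s]]] | [C [D false]]] | [C [D false]]]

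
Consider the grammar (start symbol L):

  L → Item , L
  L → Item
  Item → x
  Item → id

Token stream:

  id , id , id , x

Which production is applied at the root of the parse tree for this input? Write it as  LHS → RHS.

L → Item , L

[L [Item id] , [L [Item id] , [L [Item id] , [L [Item x]]]]]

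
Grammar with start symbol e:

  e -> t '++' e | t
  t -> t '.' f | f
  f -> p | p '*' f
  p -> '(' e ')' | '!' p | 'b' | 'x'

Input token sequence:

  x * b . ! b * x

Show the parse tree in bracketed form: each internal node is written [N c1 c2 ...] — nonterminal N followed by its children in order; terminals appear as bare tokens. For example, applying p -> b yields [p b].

e
t
t . f
f . f
p * f . f
x * f . f
x * p . f
x * b . f
x * b . p * f
x * b . ! p * f
x * b . ! b * f
x * b . ! b * p
x * b . ! b * x

[e [t [t [f [p x] * [f [p b]]]] . [f [p ! [p b]] * [f [p x]]]]]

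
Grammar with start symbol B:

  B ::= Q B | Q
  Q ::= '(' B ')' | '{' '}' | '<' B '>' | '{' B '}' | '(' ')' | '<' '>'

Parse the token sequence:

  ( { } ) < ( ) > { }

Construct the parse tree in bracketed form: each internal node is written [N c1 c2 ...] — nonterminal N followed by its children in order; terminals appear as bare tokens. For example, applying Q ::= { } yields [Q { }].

B
Q B
( B ) B
( Q ) B
( { } ) B
( { } ) Q B
( { } ) < B > B
( { } ) < Q > B
( { } ) < ( ) > B
( { } ) < ( ) > Q
( { } ) < ( ) > { }

[B [Q ( [B [Q { }]] )] [B [Q < [B [Q ( )]] >] [B [Q { }]]]]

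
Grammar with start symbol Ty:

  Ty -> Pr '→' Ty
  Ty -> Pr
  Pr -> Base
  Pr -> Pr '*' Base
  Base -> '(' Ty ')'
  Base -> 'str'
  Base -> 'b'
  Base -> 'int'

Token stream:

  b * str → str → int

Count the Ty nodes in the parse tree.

[Ty [Pr [Pr [Base b]] * [Base str]] → [Ty [Pr [Base str]] → [Ty [Pr [Base int]]]]]

3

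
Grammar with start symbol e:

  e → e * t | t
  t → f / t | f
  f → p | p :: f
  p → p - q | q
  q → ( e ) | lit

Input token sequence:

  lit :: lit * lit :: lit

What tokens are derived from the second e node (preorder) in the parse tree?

lit :: lit

[e [e [t [f [p [q lit]] :: [f [p [q lit]]]]]] * [t [f [p [q lit]] :: [f [p [q lit]]]]]]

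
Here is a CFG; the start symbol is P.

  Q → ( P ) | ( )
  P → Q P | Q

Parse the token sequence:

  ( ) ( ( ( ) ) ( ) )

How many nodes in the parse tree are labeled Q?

[P [Q ( )] [P [Q ( [P [Q ( [P [Q ( )]] )] [P [Q ( )]]] )]]]

5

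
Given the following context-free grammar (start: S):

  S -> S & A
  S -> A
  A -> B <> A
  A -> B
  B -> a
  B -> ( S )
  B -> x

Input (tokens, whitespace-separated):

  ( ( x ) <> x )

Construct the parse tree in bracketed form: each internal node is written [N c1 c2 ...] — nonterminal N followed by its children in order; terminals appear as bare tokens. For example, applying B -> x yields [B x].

[S [A [B ( [S [A [B ( [S [A [B x]]] )] <> [A [B x]]]] )]]]

S
A
B
( S )
( A )
( B <> A )
( ( S ) <> A )
( ( A ) <> A )
( ( B ) <> A )
( ( x ) <> A )
( ( x ) <> B )
( ( x ) <> x )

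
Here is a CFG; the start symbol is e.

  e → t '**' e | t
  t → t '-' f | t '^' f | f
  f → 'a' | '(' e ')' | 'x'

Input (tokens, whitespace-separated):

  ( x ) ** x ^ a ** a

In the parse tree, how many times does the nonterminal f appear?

5

[e [t [f ( [e [t [f x]]] )]] ** [e [t [t [f x]] ^ [f a]] ** [e [t [f a]]]]]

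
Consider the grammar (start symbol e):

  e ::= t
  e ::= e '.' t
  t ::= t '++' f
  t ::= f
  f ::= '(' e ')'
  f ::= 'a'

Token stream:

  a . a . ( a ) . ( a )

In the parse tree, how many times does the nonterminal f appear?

[e [e [e [e [t [f a]]] . [t [f a]]] . [t [f ( [e [t [f a]]] )]]] . [t [f ( [e [t [f a]]] )]]]

6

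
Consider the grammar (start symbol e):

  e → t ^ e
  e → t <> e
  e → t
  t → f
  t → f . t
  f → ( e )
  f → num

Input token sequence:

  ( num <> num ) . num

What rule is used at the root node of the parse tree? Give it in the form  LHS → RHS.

e → t

[e [t [f ( [e [t [f num]] <> [e [t [f num]]]] )] . [t [f num]]]]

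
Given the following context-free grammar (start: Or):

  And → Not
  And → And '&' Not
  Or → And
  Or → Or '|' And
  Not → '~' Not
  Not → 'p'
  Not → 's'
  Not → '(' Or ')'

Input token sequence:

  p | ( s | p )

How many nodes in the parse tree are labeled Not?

4

[Or [Or [And [Not p]]] | [And [Not ( [Or [Or [And [Not s]]] | [And [Not p]]] )]]]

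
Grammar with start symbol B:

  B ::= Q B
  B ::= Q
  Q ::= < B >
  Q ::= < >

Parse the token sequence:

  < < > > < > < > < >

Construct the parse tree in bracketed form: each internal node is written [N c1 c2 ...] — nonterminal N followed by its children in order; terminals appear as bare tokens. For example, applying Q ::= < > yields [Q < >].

B
Q B
< B > B
< Q > B
< < > > B
< < > > Q B
< < > > < > B
< < > > < > Q B
< < > > < > < > B
< < > > < > < > Q
< < > > < > < > < >

[B [Q < [B [Q < >]] >] [B [Q < >] [B [Q < >] [B [Q < >]]]]]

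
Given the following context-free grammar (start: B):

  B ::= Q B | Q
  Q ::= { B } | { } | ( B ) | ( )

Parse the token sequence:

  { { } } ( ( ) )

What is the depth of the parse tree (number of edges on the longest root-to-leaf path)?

[B [Q { [B [Q { }]] }] [B [Q ( [B [Q ( )]] )]]]

5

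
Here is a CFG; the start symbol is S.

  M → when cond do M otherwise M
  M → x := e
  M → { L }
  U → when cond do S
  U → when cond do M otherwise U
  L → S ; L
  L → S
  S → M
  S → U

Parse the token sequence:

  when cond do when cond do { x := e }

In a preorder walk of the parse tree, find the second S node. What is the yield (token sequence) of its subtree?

when cond do { x := e }

[S [U when cond do [S [U when cond do [S [M { [L [S [M x := e]]] }]]]]]]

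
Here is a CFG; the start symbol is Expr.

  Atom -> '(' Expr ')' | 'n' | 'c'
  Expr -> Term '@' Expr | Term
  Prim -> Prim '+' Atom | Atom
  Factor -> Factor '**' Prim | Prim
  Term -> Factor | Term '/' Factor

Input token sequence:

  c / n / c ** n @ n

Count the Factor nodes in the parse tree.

5

[Expr [Term [Term [Term [Factor [Prim [Atom c]]]] / [Factor [Prim [Atom n]]]] / [Factor [Factor [Prim [Atom c]]] ** [Prim [Atom n]]]] @ [Expr [Term [Factor [Prim [Atom n]]]]]]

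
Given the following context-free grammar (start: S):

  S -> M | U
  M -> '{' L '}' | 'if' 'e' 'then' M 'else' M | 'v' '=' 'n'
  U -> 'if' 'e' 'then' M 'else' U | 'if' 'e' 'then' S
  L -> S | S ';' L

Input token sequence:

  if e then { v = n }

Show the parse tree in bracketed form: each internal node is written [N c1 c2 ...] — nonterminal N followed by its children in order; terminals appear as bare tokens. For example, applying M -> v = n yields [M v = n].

S
U
if e then S
if e then M
if e then { L }
if e then { S }
if e then { M }
if e then { v = n }

[S [U if e then [S [M { [L [S [M v = n]]] }]]]]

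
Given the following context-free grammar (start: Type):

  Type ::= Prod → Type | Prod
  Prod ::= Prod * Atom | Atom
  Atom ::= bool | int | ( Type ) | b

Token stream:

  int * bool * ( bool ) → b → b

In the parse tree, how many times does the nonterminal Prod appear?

[Type [Prod [Prod [Prod [Atom int]] * [Atom bool]] * [Atom ( [Type [Prod [Atom bool]]] )]] → [Type [Prod [Atom b]] → [Type [Prod [Atom b]]]]]

6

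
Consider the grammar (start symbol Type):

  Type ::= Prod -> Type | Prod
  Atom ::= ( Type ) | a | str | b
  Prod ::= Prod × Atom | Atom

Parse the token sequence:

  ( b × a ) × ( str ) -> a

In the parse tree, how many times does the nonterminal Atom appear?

[Type [Prod [Prod [Atom ( [Type [Prod [Prod [Atom b]] × [Atom a]]] )]] × [Atom ( [Type [Prod [Atom str]]] )]] -> [Type [Prod [Atom a]]]]

6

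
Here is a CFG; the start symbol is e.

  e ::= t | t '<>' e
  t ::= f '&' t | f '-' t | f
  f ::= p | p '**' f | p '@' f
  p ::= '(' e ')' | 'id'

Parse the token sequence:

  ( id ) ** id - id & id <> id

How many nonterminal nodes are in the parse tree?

[e [t [f [p ( [e [t [f [p id]]]] )] ** [f [p id]]] - [t [f [p id]] & [t [f [p id]]]]] <> [e [t [f [p id]]]]]

20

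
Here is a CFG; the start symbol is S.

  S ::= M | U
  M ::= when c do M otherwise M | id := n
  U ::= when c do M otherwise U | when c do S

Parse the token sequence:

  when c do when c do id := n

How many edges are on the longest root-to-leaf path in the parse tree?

[S [U when c do [S [U when c do [S [M id := n]]]]]]

6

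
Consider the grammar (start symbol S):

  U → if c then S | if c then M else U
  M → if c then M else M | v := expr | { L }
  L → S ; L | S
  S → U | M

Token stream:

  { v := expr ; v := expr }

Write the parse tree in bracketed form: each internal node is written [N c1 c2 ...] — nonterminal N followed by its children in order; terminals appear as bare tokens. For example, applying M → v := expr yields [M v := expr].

[S [M { [L [S [M v := expr]] ; [L [S [M v := expr]]]] }]]

S
M
{ L }
{ S ; L }
{ M ; L }
{ v := expr ; L }
{ v := expr ; S }
{ v := expr ; M }
{ v := expr ; v := expr }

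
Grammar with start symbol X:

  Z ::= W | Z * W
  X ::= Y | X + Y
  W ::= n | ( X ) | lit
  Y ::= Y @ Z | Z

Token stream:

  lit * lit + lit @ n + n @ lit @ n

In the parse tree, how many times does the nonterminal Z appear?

7

[X [X [X [Y [Z [Z [W lit]] * [W lit]]]] + [Y [Y [Z [W lit]]] @ [Z [W n]]]] + [Y [Y [Y [Z [W n]]] @ [Z [W lit]]] @ [Z [W n]]]]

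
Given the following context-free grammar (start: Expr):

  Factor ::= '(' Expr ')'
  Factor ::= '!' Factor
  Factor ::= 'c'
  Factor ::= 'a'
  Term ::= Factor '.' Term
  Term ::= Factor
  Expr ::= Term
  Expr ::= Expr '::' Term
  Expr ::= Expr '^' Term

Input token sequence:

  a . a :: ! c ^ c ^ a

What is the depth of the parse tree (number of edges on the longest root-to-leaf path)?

7

[Expr [Expr [Expr [Expr [Term [Factor a] . [Term [Factor a]]]] :: [Term [Factor ! [Factor c]]]] ^ [Term [Factor c]]] ^ [Term [Factor a]]]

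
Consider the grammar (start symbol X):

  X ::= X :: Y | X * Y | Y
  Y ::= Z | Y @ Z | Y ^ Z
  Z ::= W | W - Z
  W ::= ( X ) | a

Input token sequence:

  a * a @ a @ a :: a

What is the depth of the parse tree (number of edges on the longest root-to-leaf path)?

[X [X [X [Y [Z [W a]]]] * [Y [Y [Y [Z [W a]]] @ [Z [W a]]] @ [Z [W a]]]] :: [Y [Z [W a]]]]

7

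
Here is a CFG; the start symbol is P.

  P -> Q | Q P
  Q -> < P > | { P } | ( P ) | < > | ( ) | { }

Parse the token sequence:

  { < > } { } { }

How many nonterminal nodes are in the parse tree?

[P [Q { [P [Q < >]] }] [P [Q { }] [P [Q { }]]]]

8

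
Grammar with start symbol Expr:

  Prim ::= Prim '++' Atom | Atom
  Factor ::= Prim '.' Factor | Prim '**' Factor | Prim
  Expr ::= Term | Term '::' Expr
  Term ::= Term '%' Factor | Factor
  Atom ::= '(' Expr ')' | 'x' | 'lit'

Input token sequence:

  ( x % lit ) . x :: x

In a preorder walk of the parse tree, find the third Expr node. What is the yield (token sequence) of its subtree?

[Expr [Term [Factor [Prim [Atom ( [Expr [Term [Term [Factor [Prim [Atom x]]]] % [Factor [Prim [Atom lit]]]]] )]] . [Factor [Prim [Atom x]]]]] :: [Expr [Term [Factor [Prim [Atom x]]]]]]

x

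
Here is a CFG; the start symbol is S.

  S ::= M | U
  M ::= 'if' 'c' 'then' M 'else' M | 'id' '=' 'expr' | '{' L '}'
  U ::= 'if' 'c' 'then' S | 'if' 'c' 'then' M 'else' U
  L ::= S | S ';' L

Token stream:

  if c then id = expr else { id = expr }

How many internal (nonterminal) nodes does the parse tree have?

[S [M if c then [M id = expr] else [M { [L [S [M id = expr]]] }]]]

7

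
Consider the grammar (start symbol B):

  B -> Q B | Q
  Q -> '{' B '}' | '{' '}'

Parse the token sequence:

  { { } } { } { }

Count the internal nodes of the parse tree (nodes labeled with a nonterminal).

8

[B [Q { [B [Q { }]] }] [B [Q { }] [B [Q { }]]]]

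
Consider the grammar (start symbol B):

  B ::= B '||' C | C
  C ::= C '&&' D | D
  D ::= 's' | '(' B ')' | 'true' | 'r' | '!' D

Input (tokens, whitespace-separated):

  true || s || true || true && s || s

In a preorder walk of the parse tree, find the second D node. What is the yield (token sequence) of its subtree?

s

[B [B [B [B [B [C [D true]]] || [C [D s]]] || [C [D true]]] || [C [C [D true]] && [D s]]] || [C [D s]]]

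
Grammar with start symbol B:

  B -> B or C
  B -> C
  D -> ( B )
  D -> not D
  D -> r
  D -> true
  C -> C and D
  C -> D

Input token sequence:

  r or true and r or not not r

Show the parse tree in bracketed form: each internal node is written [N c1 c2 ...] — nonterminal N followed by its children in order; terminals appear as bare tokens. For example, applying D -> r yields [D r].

[B [B [B [C [D r]]] or [C [C [D true]] and [D r]]] or [C [D not [D not [D r]]]]]

B
B or C
B or C or C
C or C or C
D or C or C
r or C or C
r or C and D or C
r or D and D or C
r or true and D or C
r or true and r or C
r or true and r or D
r or true and r or not D
r or true and r or not not D
r or true and r or not not r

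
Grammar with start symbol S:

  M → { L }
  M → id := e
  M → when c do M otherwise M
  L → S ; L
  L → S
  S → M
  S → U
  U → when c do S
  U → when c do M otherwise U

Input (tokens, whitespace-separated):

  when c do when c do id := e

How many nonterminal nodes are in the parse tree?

6

[S [U when c do [S [U when c do [S [M id := e]]]]]]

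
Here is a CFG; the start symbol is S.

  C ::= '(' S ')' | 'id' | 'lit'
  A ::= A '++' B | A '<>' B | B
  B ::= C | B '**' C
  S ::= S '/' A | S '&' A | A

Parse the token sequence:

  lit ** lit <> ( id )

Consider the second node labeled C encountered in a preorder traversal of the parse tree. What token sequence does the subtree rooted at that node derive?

[S [A [A [B [B [C lit]] ** [C lit]]] <> [B [C ( [S [A [B [C id]]]] )]]]]

lit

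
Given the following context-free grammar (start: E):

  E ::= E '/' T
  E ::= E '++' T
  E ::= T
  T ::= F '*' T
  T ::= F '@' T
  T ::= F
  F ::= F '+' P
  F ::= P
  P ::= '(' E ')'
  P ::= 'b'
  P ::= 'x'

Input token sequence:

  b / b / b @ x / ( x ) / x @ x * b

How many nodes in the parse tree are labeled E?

[E [E [E [E [E [T [F [P b]]]] / [T [F [P b]]]] / [T [F [P b]] @ [T [F [P x]]]]] / [T [F [P ( [E [T [F [P x]]]] )]]]] / [T [F [P x]] @ [T [F [P x]] * [T [F [P b]]]]]]

6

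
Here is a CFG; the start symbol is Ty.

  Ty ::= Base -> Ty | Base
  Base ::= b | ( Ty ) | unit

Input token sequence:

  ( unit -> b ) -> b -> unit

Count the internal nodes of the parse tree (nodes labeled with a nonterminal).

10

[Ty [Base ( [Ty [Base unit] -> [Ty [Base b]]] )] -> [Ty [Base b] -> [Ty [Base unit]]]]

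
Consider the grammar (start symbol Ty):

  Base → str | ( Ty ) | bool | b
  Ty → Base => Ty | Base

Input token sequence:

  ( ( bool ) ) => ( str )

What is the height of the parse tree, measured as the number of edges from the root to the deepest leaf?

6

[Ty [Base ( [Ty [Base ( [Ty [Base bool]] )]] )] => [Ty [Base ( [Ty [Base str]] )]]]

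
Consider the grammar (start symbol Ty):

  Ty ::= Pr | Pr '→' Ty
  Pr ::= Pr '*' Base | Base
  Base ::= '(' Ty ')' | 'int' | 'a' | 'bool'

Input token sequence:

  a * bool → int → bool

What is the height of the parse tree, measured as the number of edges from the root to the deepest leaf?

5

[Ty [Pr [Pr [Base a]] * [Base bool]] → [Ty [Pr [Base int]] → [Ty [Pr [Base bool]]]]]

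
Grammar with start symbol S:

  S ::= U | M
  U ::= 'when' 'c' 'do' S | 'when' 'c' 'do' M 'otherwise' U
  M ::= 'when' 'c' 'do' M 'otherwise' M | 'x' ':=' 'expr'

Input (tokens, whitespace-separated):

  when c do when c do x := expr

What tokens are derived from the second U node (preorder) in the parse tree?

when c do x := expr

[S [U when c do [S [U when c do [S [M x := expr]]]]]]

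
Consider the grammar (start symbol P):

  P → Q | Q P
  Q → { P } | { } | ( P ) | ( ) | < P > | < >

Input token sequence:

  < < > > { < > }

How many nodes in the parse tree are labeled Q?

4

[P [Q < [P [Q < >]] >] [P [Q { [P [Q < >]] }]]]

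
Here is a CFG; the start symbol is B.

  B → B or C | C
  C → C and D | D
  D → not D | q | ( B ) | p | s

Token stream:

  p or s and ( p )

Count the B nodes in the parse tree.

[B [B [C [D p]]] or [C [C [D s]] and [D ( [B [C [D p]]] )]]]

3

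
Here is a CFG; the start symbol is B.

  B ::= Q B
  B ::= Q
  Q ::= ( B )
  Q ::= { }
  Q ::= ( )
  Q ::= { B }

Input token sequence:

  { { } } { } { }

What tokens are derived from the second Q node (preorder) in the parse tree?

{ }

[B [Q { [B [Q { }]] }] [B [Q { }] [B [Q { }]]]]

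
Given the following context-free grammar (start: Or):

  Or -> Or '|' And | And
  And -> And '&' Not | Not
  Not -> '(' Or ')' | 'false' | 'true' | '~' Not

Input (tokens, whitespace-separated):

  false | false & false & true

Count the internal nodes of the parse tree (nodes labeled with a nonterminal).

10

[Or [Or [And [Not false]]] | [And [And [And [Not false]] & [Not false]] & [Not true]]]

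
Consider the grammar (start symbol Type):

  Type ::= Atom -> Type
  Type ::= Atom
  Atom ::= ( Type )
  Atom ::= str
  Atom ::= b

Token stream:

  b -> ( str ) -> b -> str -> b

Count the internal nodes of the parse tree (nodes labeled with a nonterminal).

[Type [Atom b] -> [Type [Atom ( [Type [Atom str]] )] -> [Type [Atom b] -> [Type [Atom str] -> [Type [Atom b]]]]]]

12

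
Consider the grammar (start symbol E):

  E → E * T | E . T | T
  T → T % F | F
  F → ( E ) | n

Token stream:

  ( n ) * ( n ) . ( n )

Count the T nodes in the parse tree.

[E [E [E [T [F ( [E [T [F n]]] )]]] * [T [F ( [E [T [F n]]] )]]] . [T [F ( [E [T [F n]]] )]]]

6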